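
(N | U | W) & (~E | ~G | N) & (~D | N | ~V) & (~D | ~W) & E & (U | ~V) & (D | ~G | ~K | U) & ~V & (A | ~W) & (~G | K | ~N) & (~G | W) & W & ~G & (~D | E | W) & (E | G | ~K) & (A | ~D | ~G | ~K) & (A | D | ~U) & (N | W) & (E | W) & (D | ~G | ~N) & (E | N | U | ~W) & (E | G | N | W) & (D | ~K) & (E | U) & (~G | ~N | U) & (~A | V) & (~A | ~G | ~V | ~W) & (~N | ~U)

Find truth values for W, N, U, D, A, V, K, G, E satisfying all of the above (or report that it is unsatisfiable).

Case W = True:
  (~D | ~W) forces D = False.
  (E) forces E = True.
  (~V) forces V = False.
  (A | ~W) forces A = True.
  Clause (~A | V) is falsified — contradiction.
Case W = False:
  Clause (W) is falsified — contradiction.
Both cases fail, so the formula is unsatisfiable.

Unsatisfiable — no assignment works.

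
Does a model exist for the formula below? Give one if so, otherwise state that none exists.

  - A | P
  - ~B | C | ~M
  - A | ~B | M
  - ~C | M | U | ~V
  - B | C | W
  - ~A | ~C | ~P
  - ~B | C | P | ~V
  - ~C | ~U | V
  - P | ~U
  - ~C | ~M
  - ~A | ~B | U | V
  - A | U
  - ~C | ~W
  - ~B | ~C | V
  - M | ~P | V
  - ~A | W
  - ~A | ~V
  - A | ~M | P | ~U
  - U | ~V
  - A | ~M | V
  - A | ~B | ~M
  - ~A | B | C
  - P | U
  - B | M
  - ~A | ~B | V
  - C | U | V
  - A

No satisfying assignment exists.

Case A = True:
  (~A | W) forces W = True.
  (~C | ~W) forces C = False.
  (~A | ~V) forces V = False.
  (~A | B | C) forces B = True.
  Clause (~A | ~B | V) is falsified — contradiction.
Case A = False:
  Clause (A) is falsified — contradiction.
Both cases fail, so the formula is unsatisfiable.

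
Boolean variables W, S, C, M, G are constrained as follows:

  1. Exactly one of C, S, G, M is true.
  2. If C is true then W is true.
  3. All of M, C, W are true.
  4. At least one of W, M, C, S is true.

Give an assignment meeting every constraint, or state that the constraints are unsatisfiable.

UNSATISFIABLE

Case M = True:
  (1) with M=T forces C = False.
  Constraint (3) is violated (C=F) — contradiction.
Case M = False:
  Constraint (3) is violated (M=F) — contradiction.
Both cases fail — unsatisfiable.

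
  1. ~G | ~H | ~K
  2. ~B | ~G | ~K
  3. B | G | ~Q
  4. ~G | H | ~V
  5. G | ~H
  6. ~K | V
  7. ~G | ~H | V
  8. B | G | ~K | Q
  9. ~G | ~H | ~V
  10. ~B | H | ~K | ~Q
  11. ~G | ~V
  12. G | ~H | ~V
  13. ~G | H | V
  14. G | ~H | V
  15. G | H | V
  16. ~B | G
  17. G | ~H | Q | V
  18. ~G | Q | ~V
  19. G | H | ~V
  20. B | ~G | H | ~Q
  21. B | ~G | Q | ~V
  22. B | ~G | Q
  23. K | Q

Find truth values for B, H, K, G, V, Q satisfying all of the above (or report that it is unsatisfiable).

No satisfying assignment exists.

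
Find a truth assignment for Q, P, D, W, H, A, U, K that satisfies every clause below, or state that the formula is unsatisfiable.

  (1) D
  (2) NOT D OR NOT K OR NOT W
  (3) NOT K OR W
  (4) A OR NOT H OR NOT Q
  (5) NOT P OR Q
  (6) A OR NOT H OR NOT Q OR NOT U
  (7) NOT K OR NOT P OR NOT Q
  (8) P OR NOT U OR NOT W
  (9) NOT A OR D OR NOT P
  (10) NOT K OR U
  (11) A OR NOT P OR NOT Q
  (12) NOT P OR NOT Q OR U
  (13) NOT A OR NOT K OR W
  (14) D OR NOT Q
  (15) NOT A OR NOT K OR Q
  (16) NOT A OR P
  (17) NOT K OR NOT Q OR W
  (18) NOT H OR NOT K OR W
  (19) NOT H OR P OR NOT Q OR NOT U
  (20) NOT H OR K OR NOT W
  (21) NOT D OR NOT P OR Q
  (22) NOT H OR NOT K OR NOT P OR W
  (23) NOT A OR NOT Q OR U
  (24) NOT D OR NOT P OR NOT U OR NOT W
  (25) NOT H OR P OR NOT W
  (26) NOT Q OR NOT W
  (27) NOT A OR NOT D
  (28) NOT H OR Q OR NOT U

Q: True; P: False; D: True; W: False; H: False; A: False; U: True; K: False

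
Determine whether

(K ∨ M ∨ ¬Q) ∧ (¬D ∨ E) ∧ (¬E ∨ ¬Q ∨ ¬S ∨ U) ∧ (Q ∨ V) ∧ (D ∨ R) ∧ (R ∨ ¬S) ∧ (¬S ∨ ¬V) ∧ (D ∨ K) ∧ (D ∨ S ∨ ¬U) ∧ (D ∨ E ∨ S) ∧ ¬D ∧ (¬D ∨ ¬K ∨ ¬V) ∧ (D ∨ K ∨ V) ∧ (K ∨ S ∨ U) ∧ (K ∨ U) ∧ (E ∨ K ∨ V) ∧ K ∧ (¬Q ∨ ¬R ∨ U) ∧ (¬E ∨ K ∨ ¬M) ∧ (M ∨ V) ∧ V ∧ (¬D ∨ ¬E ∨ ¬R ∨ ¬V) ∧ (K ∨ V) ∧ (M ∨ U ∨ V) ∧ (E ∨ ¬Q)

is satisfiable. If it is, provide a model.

D = False, U = False, V = True, R = True, K = True, E = True, Q = False, S = False, M = False

Unit clause (¬D) forces D = False.
Unit clause (K) forces K = True.
Unit clause (V) forces V = True.
In (D ∨ R) only R is left, so R = True.
In (¬S ∨ ¬V) only ¬S is left, so S = False.
In (D ∨ S ∨ ¬U) only ¬U is left, so U = False.
In (D ∨ E ∨ S) only E is left, so E = True.
In (¬Q ∨ ¬R ∨ U) only ¬Q is left, so Q = False.
Set M = False.
All clauses satisfied.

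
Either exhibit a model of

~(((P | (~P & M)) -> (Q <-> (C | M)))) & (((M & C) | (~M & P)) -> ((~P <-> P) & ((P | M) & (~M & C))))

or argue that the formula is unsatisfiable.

Q=F, M=T, C=F, P=F

  ~(((P | (~P & M)) -> (Q <-> (C | M)))) = True
    (P | (~P & M)) -> (Q <-> (C | M)) = False
      P | (~P & M) = True
        ~P & M = True
          ~P = True
      Q <-> (C | M) = False
        C | M = True
  ((M & C) | (~M & P)) -> ((~P <-> P) & ((P | M) & (~M & C))) = True
    (M & C) | (~M & P) = False
      M & C = False
      ~M & P = False
        ~M = False
    (~P <-> P) & ((P | M) & (~M & C)) = False
      ~P <-> P = False
        ~P = True
      (P | M) & (~M & C) = False
        P | M = True
        ~M & C = False
          ~M = False
Both conjuncts True, so the formula holds.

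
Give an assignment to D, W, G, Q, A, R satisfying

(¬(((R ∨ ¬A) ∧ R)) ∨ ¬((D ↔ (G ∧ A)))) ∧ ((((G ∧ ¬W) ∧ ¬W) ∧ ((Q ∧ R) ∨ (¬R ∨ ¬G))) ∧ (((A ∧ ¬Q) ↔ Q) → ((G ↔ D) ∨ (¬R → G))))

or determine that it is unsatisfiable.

D = False; W = False; G = True; Q = False; A = False; R = False

  ¬(((R ∨ ¬A) ∧ R)) ∨ ¬((D ↔ (G ∧ A))) = True
    ¬(((R ∨ ¬A) ∧ R)) = True
      (R ∨ ¬A) ∧ R = False
        R ∨ ¬A = True
          ¬A = True
    ¬((D ↔ (G ∧ A))) = False
      D ↔ (G ∧ A) = True
        G ∧ A = False
  (((G ∧ ¬W) ∧ ¬W) ∧ ((Q ∧ R) ∨ (¬R ∨ ¬G))) ∧ (((A ∧ ¬Q) ↔ Q) → ((G ↔ D) ∨ (¬R → G))) = True
    ((G ∧ ¬W) ∧ ¬W) ∧ ((Q ∧ R) ∨ (¬R ∨ ¬G)) = True
      (G ∧ ¬W) ∧ ¬W = True
        G ∧ ¬W = True
          ¬W = True
        ¬W = True
      (Q ∧ R) ∨ (¬R ∨ ¬G) = True
        Q ∧ R = False
        ¬R ∨ ¬G = True
          ¬R = True
          ¬G = False
    ((A ∧ ¬Q) ↔ Q) → ((G ↔ D) ∨ (¬R → G)) = True
      (A ∧ ¬Q) ↔ Q = True
        A ∧ ¬Q = False
          ¬Q = True
      (G ↔ D) ∨ (¬R → G) = True
        G ↔ D = False
        ¬R → G = True
          ¬R = True
Both conjuncts True, so the formula holds.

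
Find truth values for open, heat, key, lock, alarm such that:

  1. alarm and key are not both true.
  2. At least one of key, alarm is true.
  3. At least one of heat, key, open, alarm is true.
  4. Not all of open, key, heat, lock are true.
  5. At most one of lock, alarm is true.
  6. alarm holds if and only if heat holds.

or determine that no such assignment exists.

open=T, heat=F, key=T, lock=T, alarm=F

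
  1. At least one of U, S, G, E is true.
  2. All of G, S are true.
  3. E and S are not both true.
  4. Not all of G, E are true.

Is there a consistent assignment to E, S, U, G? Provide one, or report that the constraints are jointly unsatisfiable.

E: False, S: True, U: True, G: True

  (1) {U, S, G, E}: 3 true — at least one ✓
  (2) {G, S}: all 2 true ✓
  (3) E=F, S=T — not both ✓
  (4) {G, E}: 1/2 true — not all ✓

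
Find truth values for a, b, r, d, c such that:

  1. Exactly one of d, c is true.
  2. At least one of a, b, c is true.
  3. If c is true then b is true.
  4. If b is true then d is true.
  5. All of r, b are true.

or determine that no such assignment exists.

a: False, b: True, r: True, d: True, c: False

  (1) {d, c}: 1 true — exactly one ✓
  (2) {a, b, c}: 1 true — at least one ✓
  (3) c=F ⇒ b: vacuous ✓
  (4) b=T ⇒ d: T ✓
  (5) {r, b}: all 2 true ✓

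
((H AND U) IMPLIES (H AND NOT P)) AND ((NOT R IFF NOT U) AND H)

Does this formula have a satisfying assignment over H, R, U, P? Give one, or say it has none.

H = True, R = False, U = False, P = True

  (H AND U) IMPLIES (H AND NOT P) = True
    H AND U = False
    H AND NOT P = False
      NOT P = False
  (NOT R IFF NOT U) AND H = True
    NOT R IFF NOT U = True
      NOT R = True
      NOT U = True
Both conjuncts True, so the formula holds.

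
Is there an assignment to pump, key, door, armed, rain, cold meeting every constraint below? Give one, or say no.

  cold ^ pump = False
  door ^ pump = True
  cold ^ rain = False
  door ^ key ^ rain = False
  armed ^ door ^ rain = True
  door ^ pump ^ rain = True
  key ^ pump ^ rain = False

Unsatisfiable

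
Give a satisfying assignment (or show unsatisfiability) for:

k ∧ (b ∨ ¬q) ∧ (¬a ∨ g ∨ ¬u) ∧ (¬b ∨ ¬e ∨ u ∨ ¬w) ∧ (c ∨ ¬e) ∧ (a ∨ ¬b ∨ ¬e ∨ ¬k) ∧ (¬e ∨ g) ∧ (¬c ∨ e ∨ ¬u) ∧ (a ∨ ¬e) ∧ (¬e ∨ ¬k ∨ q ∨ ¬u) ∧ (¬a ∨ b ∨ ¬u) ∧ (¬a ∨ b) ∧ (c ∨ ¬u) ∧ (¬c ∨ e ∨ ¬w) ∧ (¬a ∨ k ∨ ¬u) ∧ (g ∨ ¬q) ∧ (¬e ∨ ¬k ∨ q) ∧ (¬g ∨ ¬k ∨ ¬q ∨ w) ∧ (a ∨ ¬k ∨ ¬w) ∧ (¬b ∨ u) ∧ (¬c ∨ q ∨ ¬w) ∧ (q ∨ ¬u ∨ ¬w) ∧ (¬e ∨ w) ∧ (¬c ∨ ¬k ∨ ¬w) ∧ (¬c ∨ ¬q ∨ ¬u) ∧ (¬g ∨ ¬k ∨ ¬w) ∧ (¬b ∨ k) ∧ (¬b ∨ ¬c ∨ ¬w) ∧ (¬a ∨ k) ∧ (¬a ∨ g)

u=F; k=T; c=T; g=F; e=F; w=F; q=F; a=F; b=F

Unit clause (k) forces k = True.
Set u = False.
  then (¬b ∨ u) forces b = False.
  then (b ∨ ¬q) forces q = False.
  then (¬a ∨ b) forces a = False.
  then (¬e ∨ ¬k ∨ q) forces e = False.
  then (a ∨ ¬k ∨ ¬w) forces w = False.
Set c = True.
Set g = False.
All clauses satisfied.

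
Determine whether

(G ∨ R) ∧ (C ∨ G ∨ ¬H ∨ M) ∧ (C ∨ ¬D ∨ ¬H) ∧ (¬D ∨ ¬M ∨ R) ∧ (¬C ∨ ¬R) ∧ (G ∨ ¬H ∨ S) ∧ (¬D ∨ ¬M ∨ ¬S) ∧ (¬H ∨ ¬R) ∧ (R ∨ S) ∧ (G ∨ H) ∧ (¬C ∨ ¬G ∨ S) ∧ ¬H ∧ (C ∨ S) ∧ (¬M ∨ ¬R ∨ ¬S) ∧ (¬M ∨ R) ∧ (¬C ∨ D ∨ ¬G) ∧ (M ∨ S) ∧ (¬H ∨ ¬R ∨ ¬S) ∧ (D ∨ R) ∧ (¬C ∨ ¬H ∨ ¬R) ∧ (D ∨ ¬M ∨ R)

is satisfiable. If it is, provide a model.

Unit clause (¬H) forces H = False.
In (G ∨ H) only G is left, so G = True.
Try M = True:
  (¬M ∨ R) forces R = True.
  (¬C ∨ ¬R) forces C = False.
  (C ∨ S) forces S = True.
  clause (¬M ∨ ¬R ∨ ¬S) is falsified — backtrack.
So M = False.
  then (M ∨ S) forces S = True.
Set R = False.
  then (D ∨ R) forces D = True.
Set C = True.
All clauses satisfied.

M=F, S=T, H=F, G=T, R=F, D=T, C=T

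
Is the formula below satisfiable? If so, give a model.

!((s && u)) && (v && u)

v = True, s = False, u = True

  !((s && u)) = True
    s && u = False
  v && u = True
Both conjuncts True, so the formula holds.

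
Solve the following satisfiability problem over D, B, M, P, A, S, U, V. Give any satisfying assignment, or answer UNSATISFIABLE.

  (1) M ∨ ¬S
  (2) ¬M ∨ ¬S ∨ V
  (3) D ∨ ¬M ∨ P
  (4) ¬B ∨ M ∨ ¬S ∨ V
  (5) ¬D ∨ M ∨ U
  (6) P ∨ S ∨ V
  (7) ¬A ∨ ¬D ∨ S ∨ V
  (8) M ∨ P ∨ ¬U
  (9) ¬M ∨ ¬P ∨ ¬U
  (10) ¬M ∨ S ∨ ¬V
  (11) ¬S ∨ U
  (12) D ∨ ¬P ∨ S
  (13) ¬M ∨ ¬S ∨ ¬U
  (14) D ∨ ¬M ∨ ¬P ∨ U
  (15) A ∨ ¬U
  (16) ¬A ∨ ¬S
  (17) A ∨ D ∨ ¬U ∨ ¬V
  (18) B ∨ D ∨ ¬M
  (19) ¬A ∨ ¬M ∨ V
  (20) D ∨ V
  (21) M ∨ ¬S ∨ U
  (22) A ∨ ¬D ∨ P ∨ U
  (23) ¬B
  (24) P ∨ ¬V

Unit clause (¬B) forces B = False.
Try D = False:
  (B ∨ D ∨ ¬M) forces M = False.
  (M ∨ ¬S) forces S = False.
  (D ∨ ¬P ∨ S) forces P = False.
  (P ∨ S ∨ V) forces V = True.
  clause (P ∨ ¬V) is falsified — backtrack.
So D = True.
Set M = False.
  then (M ∨ ¬S) forces S = False.
  then (¬D ∨ M ∨ U) forces U = True.
  then (M ∨ P ∨ ¬U) forces P = True.
  then (A ∨ ¬U) forces A = True.
  then (¬A ∨ ¬D ∨ S ∨ V) forces V = True.
All clauses satisfied.

D = True; B = False; M = False; P = True; A = True; S = False; U = True; V = True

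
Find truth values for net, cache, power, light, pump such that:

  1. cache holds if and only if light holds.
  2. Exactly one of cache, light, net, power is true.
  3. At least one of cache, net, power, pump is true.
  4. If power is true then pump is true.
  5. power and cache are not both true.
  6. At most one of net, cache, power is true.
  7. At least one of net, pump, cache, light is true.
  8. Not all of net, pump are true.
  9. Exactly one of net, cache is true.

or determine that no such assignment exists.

net = True, cache = False, power = False, light = False, pump = False

  (1) cache=F, light=F — same ✓
  (2) {cache, light, net, power}: 1 true — exactly one ✓
  (3) {cache, net, power, pump}: 1 true — at least one ✓
  (4) power=F ⇒ pump: vacuous ✓
  (5) power=F, cache=F — not both ✓
  (6) {net, cache, power}: 1 true — at most one ✓
  (7) {net, pump, cache, light}: 1 true — at least one ✓
  (8) {net, pump}: 1/2 true — not all ✓
  (9) {net, cache}: 1 true — exactly one ✓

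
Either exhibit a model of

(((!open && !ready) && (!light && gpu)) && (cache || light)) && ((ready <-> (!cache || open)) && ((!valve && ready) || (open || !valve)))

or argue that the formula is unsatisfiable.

ready: False, light: False, open: False, valve: False, cache: True, gpu: True

  ((!open && !ready) && (!light && gpu)) && (cache || light) = True
    (!open && !ready) && (!light && gpu) = True
      !open && !ready = True
        !open = True
        !ready = True
      !light && gpu = True
        !light = True
    cache || light = True
  (ready <-> (!cache || open)) && ((!valve && ready) || (open || !valve)) = True
    ready <-> (!cache || open) = True
      !cache || open = False
        !cache = False
    (!valve && ready) || (open || !valve) = True
      !valve && ready = False
        !valve = True
      open || !valve = True
        !valve = True
Both conjuncts True, so the formula holds.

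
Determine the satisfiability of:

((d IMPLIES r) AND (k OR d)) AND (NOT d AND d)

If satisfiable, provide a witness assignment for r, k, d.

UNSATISFIABLE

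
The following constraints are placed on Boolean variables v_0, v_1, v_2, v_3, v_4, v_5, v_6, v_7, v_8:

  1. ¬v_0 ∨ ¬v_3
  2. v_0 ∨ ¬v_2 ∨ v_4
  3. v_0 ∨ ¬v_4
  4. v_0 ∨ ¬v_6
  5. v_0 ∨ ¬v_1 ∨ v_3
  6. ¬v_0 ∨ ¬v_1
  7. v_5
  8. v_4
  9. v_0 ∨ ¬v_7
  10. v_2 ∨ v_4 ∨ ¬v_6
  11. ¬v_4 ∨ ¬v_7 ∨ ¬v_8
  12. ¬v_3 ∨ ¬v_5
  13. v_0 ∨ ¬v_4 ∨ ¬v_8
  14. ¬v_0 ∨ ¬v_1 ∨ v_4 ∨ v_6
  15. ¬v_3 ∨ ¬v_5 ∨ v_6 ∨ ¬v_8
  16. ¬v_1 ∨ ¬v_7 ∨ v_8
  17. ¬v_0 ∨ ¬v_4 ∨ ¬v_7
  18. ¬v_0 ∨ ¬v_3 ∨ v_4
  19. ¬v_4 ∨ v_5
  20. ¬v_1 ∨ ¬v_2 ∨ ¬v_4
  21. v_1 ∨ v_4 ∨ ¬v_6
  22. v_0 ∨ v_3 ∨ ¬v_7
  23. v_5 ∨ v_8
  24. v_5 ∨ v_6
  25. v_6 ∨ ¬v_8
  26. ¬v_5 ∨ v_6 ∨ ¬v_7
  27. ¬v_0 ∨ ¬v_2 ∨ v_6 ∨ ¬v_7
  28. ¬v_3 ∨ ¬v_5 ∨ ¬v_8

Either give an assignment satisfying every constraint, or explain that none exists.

Unit clause (v_5) forces v_5 = True.
Unit clause (v_4) forces v_4 = True.
In (¬v_3 ∨ ¬v_5) only ¬v_3 is left, so v_3 = False.
In (v_0 ∨ ¬v_4) only v_0 is left, so v_0 = True.
In (¬v_0 ∨ ¬v_1) only ¬v_1 is left, so v_1 = False.
In (¬v_0 ∨ ¬v_4 ∨ ¬v_7) only ¬v_7 is left, so v_7 = False.
Set v_2 = True.
Set v_6 = True.
Set v_8 = False.
All clauses satisfied.

v_0=T; v_1=F; v_2=T; v_3=F; v_4=T; v_5=T; v_6=T; v_7=F; v_8=F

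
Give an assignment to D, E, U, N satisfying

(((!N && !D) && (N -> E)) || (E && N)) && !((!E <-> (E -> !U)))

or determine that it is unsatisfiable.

D: False; E: True; U: False; N: False

  ((!N && !D) && (N -> E)) || (E && N) = True
    (!N && !D) && (N -> E) = True
      !N && !D = True
        !N = True
        !D = True
      N -> E = True
    E && N = False
  !((!E <-> (E -> !U))) = True
    !E <-> (E -> !U) = False
      !E = False
      E -> !U = True
        !U = True
Both conjuncts True, so the formula holds.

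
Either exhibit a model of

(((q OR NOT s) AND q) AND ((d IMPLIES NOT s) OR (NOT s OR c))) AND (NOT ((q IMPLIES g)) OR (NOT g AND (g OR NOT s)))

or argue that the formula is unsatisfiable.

s=F; c=F; g=F; q=T; d=T

  ((q OR NOT s) AND q) AND ((d IMPLIES NOT s) OR (NOT s OR c)) = True
    (q OR NOT s) AND q = True
      q OR NOT s = True
        NOT s = True
    (d IMPLIES NOT s) OR (NOT s OR c) = True
      d IMPLIES NOT s = True
        NOT s = True
      NOT s OR c = True
        NOT s = True
  NOT ((q IMPLIES g)) OR (NOT g AND (g OR NOT s)) = True
    NOT ((q IMPLIES g)) = True
      q IMPLIES g = False
    NOT g AND (g OR NOT s) = True
      NOT g = True
      g OR NOT s = True
        NOT s = True
Both conjuncts True, so the formula holds.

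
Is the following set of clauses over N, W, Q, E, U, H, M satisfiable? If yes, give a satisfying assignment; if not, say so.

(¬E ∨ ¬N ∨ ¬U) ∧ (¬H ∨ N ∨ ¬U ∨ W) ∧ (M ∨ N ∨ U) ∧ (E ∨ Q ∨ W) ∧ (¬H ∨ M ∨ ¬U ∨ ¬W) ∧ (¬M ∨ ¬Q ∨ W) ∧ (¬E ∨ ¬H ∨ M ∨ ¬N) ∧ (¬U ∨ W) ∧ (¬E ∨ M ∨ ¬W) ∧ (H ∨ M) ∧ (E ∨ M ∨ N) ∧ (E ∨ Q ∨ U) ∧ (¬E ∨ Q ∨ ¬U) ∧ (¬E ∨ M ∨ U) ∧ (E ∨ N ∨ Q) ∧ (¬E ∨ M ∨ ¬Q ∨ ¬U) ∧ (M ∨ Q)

N = False; W = True; Q = True; E = False; U = True; H = False; M = True

Set N = False.
Set W = True.
Set Q = True.
Set E = False.
  then (E ∨ M ∨ N) forces M = True.
Set U = True.
Set H = False.
All clauses satisfied.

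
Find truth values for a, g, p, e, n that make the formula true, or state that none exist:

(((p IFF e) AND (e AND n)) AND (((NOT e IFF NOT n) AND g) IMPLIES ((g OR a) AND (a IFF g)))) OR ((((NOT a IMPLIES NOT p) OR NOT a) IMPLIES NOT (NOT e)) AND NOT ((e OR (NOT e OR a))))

a=T, g=T, p=T, e=T, n=T

  (((p IFF e) AND (e AND n)) AND (((NOT e IFF NOT n) AND g) IMPLIES ((g OR a) AND (a IFF g)))) OR ((((NOT a IMPLIES NOT p) OR NOT a) IMPLIES NOT (NOT e)) AND NOT ((e OR (NOT e OR a)))) = True
    ((p IFF e) AND (e AND n)) AND (((NOT e IFF NOT n) AND g) IMPLIES ((g OR a) AND (a IFF g))) = True
      (p IFF e) AND (e AND n) = True
        p IFF e = True
        e AND n = True
      ((NOT e IFF NOT n) AND g) IMPLIES ((g OR a) AND (a IFF g)) = True
        (NOT e IFF NOT n) AND g = True
          NOT e IFF NOT n = True
            NOT e = False
            NOT n = False
        (g OR a) AND (a IFF g) = True
          g OR a = True
          a IFF g = True
    (((NOT a IMPLIES NOT p) OR NOT a) IMPLIES NOT (NOT e)) AND NOT ((e OR (NOT e OR a))) = False
      ((NOT a IMPLIES NOT p) OR NOT a) IMPLIES NOT (NOT e) = True
        (NOT a IMPLIES NOT p) OR NOT a = True
          NOT a IMPLIES NOT p = True
            NOT a = False
            NOT p = False
          NOT a = False
        NOT (NOT e) = True
          NOT e = False
      NOT ((e OR (NOT e OR a))) = False
        e OR (NOT e OR a) = True
          NOT e OR a = True
            NOT e = False
The formula evaluates to True.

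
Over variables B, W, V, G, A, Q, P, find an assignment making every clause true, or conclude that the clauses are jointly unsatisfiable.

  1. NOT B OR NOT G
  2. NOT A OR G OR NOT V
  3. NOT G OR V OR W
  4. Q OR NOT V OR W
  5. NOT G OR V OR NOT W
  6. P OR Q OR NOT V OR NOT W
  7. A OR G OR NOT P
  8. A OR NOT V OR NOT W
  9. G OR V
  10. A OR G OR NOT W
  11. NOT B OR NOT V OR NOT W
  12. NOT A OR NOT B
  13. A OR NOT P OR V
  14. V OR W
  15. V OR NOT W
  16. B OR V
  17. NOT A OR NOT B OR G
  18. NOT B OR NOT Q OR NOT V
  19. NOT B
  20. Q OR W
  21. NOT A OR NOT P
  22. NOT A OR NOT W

Unit clause (NOT B) forces B = False.
In (B OR V) only V is left, so V = True.
Try W = True:
  (A OR NOT V OR NOT W) forces A = True.
  clause (NOT A OR NOT W) is falsified — backtrack.
So W = False.
  then (Q OR NOT V OR W) forces Q = True.
Set G = True.
Set A = True.
  then (NOT A OR NOT P) forces P = False.
All clauses satisfied.

B=F, W=F, V=T, G=T, A=T, Q=T, P=F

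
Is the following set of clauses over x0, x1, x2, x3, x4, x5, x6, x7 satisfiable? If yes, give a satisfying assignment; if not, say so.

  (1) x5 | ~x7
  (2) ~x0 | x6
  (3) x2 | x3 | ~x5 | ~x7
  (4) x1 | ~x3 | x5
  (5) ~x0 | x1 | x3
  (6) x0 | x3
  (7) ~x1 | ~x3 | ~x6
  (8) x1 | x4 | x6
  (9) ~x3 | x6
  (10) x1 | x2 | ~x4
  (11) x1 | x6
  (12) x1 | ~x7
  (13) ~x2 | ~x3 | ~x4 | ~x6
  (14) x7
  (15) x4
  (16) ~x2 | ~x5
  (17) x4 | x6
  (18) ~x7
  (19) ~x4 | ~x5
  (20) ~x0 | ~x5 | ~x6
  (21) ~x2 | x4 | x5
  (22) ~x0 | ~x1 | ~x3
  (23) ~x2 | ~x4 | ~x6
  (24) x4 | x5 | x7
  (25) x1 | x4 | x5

UNSATISFIABLE

Case x7 = True:
  Clause (~x7) is falsified — contradiction.
Case x7 = False:
  Clause (x7) is falsified — contradiction.
Both cases fail, so the formula is unsatisfiable.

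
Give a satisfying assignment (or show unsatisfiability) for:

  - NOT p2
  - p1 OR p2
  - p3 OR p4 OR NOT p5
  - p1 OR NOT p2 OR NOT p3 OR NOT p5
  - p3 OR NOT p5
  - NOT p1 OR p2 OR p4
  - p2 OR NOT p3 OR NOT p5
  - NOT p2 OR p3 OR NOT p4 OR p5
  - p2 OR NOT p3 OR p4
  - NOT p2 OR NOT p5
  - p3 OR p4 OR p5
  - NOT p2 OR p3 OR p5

Unit clause (NOT p2) forces p2 = False.
In (p1 OR p2) only p1 is left, so p1 = True.
In (NOT p1 OR p2 OR p4) only p4 is left, so p4 = True.
Set p3 = False.
  then (p3 OR NOT p5) forces p5 = False.
All clauses satisfied.

p1=T, p2=F, p3=F, p4=T, p5=F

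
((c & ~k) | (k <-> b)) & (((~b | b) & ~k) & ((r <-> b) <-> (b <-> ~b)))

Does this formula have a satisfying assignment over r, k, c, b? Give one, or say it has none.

r: False, k: False, c: True, b: True

  (c & ~k) | (k <-> b) = True
    c & ~k = True
      ~k = True
    k <-> b = False
  ((~b | b) & ~k) & ((r <-> b) <-> (b <-> ~b)) = True
    (~b | b) & ~k = True
      ~b | b = True
        ~b = False
      ~k = True
    (r <-> b) <-> (b <-> ~b) = True
      r <-> b = False
      b <-> ~b = False
        ~b = False
Both conjuncts True, so the formula holds.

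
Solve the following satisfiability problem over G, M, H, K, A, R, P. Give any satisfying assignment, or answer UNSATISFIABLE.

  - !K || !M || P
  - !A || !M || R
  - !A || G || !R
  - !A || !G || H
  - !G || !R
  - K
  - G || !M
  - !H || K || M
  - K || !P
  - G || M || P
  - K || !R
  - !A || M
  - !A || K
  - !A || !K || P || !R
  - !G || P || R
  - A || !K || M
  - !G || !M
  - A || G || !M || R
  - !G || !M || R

Case M = True:
  (K) forces K = True.
  (!K || !M || P) forces P = True.
  (G || !M) forces G = True.
  Clause (!G || !M) is falsified — contradiction.
Case M = False:
  (K) forces K = True.
  (!A || M) forces A = False.
  Clause (A || !K || M) is falsified — contradiction.
Both cases fail, so the formula is unsatisfiable.

Unsatisfiable — no assignment works.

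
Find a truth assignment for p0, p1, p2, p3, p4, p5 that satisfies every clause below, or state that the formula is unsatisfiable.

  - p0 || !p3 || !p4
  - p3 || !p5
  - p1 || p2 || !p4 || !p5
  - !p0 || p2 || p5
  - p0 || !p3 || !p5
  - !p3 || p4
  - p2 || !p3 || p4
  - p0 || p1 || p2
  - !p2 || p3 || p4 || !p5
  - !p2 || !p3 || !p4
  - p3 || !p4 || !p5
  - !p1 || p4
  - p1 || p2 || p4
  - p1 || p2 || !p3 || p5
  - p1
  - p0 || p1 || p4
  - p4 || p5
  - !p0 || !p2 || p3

Unit clause (p1) forces p1 = True.
In (!p1 || p4) only p4 is left, so p4 = True.
Set p0 = False.
  then (p0 || !p3 || !p4) forces p3 = False.
  then (p3 || !p5) forces p5 = False.
Set p2 = True.
All clauses satisfied.

p0 = False; p1 = True; p2 = True; p3 = False; p4 = True; p5 = False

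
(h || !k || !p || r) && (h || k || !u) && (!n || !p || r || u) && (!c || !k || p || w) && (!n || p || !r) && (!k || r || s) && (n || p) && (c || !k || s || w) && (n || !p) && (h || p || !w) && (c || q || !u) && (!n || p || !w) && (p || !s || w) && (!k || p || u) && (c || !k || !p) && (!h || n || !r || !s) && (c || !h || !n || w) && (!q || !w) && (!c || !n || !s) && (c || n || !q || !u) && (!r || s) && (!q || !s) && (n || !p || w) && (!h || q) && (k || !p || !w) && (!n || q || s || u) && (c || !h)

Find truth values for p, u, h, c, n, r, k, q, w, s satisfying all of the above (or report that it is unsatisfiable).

p = True, u = False, h = False, c = False, n = True, r = True, k = False, q = False, w = False, s = True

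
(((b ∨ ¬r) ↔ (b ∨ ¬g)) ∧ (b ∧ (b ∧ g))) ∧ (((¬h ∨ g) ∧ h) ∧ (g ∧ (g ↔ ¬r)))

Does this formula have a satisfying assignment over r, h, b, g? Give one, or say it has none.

r = False, h = True, b = True, g = True

  ((b ∨ ¬r) ↔ (b ∨ ¬g)) ∧ (b ∧ (b ∧ g)) = True
    (b ∨ ¬r) ↔ (b ∨ ¬g) = True
      b ∨ ¬r = True
        ¬r = True
      b ∨ ¬g = True
        ¬g = False
    b ∧ (b ∧ g) = True
      b ∧ g = True
  ((¬h ∨ g) ∧ h) ∧ (g ∧ (g ↔ ¬r)) = True
    (¬h ∨ g) ∧ h = True
      ¬h ∨ g = True
        ¬h = False
    g ∧ (g ↔ ¬r) = True
      g ↔ ¬r = True
        ¬r = True
Both conjuncts True, so the formula holds.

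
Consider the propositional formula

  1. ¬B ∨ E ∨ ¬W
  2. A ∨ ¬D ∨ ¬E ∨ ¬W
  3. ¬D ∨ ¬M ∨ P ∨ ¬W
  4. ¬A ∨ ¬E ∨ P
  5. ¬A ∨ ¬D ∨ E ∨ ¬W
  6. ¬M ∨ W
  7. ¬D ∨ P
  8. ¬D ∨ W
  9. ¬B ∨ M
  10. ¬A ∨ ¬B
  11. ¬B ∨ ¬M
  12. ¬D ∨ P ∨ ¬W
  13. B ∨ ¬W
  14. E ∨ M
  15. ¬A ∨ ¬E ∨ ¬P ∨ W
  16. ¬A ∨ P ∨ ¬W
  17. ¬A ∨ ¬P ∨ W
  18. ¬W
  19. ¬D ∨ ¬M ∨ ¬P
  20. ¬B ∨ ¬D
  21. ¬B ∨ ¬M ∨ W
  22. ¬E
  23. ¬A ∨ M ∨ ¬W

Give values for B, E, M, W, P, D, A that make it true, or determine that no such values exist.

Case E = True:
  Clause (¬E) is falsified — contradiction.
Case E = False:
  (E ∨ M) forces M = True.
  (¬M ∨ W) forces W = True.
  Clause (¬W) is falsified — contradiction.
Both cases fail, so the formula is unsatisfiable.

UNSATISFIABLE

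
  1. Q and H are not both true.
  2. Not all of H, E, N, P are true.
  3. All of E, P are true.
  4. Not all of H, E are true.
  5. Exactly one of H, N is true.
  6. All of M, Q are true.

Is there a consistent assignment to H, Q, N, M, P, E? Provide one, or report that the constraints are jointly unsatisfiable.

H: False, Q: True, N: True, M: True, P: True, E: True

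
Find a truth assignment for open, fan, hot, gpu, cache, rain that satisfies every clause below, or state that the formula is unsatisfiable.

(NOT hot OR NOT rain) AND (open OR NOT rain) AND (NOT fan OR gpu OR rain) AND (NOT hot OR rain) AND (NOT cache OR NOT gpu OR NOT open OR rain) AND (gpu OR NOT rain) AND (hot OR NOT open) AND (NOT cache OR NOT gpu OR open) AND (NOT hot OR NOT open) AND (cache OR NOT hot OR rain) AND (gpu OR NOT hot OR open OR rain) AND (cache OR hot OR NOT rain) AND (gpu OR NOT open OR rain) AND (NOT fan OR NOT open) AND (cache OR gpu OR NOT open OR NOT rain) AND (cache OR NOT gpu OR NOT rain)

open = False, fan = False, hot = False, gpu = False, cache = False, rain = False

Try open = True:
  (hot OR NOT open) forces hot = True.
  clause (NOT hot OR NOT open) is falsified — backtrack.
So open = False.
  then (open OR NOT rain) forces rain = False.
  then (NOT hot OR rain) forces hot = False.
Set fan = False.
Set gpu = False.
Set cache = False.
All clauses satisfied.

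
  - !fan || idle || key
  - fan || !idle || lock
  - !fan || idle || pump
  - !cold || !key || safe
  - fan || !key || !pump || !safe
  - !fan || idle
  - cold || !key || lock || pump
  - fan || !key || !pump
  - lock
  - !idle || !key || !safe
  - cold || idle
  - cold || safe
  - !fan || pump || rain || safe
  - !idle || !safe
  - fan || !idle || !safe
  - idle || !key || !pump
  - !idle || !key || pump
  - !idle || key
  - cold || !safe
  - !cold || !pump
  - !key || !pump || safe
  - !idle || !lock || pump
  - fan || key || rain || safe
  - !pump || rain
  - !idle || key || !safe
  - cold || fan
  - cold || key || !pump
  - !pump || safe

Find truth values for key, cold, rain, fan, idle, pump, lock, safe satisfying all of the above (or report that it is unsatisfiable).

key = False, cold = True, rain = True, fan = False, idle = False, pump = False, lock = True, safe = True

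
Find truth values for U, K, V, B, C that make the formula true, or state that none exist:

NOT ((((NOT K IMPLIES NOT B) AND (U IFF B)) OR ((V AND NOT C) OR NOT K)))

U=F, K=T, V=T, B=T, C=T

  NOT ((((NOT K IMPLIES NOT B) AND (U IFF B)) OR ((V AND NOT C) OR NOT K))) = True
    ((NOT K IMPLIES NOT B) AND (U IFF B)) OR ((V AND NOT C) OR NOT K) = False
      (NOT K IMPLIES NOT B) AND (U IFF B) = False
        NOT K IMPLIES NOT B = True
          NOT K = False
          NOT B = False
        U IFF B = False
      (V AND NOT C) OR NOT K = False
        V AND NOT C = False
          NOT C = False
        NOT K = False
The formula evaluates to True.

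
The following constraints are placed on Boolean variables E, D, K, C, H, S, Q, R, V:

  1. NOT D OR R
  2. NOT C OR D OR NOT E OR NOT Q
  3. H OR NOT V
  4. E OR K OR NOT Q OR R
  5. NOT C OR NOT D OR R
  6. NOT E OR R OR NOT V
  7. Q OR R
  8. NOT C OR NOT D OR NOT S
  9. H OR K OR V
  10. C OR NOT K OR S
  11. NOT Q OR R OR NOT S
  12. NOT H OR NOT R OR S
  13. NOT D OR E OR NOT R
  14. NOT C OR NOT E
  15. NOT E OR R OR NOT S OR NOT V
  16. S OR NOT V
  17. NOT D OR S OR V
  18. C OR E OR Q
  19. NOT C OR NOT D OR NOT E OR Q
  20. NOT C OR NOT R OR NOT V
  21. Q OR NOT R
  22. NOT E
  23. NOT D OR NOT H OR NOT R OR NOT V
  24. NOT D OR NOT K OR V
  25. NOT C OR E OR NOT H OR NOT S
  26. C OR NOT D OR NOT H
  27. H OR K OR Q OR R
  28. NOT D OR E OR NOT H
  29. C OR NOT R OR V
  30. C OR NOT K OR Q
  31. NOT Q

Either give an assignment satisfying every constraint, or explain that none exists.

Unsatisfiable

Case Q = True:
  Clause (NOT Q) is falsified — contradiction.
Case Q = False:
  (Q OR R) forces R = True.
  Clause (Q OR NOT R) is falsified — contradiction.
Both cases fail, so the formula is unsatisfiable.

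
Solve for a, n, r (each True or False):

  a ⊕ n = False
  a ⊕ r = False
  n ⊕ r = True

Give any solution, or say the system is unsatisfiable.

Adding constraints 1, 2, 3 mod 2: every variable appears an even number of times on the left, so the left side is 0.
But the right sides sum to 1 (mod 2). 0 ≠ 1 — the system is inconsistent.

The formula is unsatisfiable.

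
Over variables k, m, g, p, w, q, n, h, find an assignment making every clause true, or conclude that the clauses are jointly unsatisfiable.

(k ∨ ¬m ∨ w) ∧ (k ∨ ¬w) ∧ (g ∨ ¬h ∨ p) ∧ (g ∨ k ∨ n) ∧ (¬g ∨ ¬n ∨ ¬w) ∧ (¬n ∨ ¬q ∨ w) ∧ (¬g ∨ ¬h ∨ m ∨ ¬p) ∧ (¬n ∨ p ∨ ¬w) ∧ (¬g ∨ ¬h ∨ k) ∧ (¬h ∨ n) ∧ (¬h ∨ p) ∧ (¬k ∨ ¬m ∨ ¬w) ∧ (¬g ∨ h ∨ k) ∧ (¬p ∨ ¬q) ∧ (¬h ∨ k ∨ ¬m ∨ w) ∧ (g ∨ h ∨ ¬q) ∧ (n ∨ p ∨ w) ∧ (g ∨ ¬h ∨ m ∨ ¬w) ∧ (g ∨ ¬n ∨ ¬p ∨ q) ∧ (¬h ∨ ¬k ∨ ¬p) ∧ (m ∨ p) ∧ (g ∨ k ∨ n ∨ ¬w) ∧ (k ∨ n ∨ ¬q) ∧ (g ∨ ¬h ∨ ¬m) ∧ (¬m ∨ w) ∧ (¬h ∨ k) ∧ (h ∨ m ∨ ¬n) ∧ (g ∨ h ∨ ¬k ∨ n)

Set k = True.
Try m = True:
  (¬k ∨ ¬m ∨ ¬w) forces w = False.
  clause (¬m ∨ w) is falsified — backtrack.
So m = False.
  then (m ∨ p) forces p = True.
  then (¬p ∨ ¬q) forces q = False.
  then (¬h ∨ ¬k ∨ ¬p) forces h = False.
  then (h ∨ m ∨ ¬n) forces n = False.
  then (g ∨ h ∨ ¬k ∨ n) forces g = True.
Set w = False.
All clauses satisfied.

k = True, m = False, g = True, p = True, w = False, q = False, n = False, h = False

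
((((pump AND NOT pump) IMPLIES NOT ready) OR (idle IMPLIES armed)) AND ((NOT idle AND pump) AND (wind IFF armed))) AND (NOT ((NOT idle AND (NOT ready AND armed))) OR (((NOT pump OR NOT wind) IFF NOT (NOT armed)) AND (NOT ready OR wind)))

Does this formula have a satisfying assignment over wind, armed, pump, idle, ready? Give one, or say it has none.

wind = True; armed = True; pump = True; idle = False; ready = True

  (((pump AND NOT pump) IMPLIES NOT ready) OR (idle IMPLIES armed)) AND ((NOT idle AND pump) AND (wind IFF armed)) = True
    ((pump AND NOT pump) IMPLIES NOT ready) OR (idle IMPLIES armed) = True
      (pump AND NOT pump) IMPLIES NOT ready = True
        pump AND NOT pump = False
          NOT pump = False
        NOT ready = False
      idle IMPLIES armed = True
    (NOT idle AND pump) AND (wind IFF armed) = True
      NOT idle AND pump = True
        NOT idle = True
      wind IFF armed = True
  NOT ((NOT idle AND (NOT ready AND armed))) OR (((NOT pump OR NOT wind) IFF NOT (NOT armed)) AND (NOT ready OR wind)) = True
    NOT ((NOT idle AND (NOT ready AND armed))) = True
      NOT idle AND (NOT ready AND armed) = False
        NOT idle = True
        NOT ready AND armed = False
          NOT ready = False
    ((NOT pump OR NOT wind) IFF NOT (NOT armed)) AND (NOT ready OR wind) = False
      (NOT pump OR NOT wind) IFF NOT (NOT armed) = False
        NOT pump OR NOT wind = False
          NOT pump = False
          NOT wind = False
        NOT (NOT armed) = True
          NOT armed = False
      NOT ready OR wind = True
        NOT ready = False
Both conjuncts True, so the formula holds.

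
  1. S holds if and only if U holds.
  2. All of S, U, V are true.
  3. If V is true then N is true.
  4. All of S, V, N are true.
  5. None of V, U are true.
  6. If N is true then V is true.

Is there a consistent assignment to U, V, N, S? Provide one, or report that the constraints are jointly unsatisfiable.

UNSATISFIABLE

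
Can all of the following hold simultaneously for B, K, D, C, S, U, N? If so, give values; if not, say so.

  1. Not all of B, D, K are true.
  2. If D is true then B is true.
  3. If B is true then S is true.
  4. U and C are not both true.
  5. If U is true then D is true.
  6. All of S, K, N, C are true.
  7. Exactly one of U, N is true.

B=T, K=T, D=F, C=T, S=T, U=F, N=T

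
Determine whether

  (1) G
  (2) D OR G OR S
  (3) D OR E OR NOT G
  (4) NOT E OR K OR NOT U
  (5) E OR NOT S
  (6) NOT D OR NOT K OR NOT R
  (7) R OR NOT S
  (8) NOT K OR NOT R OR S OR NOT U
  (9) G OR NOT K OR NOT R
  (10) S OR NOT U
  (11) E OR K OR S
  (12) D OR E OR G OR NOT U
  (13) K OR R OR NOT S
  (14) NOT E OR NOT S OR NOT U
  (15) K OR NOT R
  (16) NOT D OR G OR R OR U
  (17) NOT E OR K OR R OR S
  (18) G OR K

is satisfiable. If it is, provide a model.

Unit clause (G) forces G = True.
Set R = False.
  then (R OR NOT S) forces S = False.
  then (S OR NOT U) forces U = False.
Set E = True.
  then (NOT E OR K OR R OR S) forces K = True.
Set D = True.
All clauses satisfied.

R = False; E = True; K = True; G = True; D = True; S = False; U = False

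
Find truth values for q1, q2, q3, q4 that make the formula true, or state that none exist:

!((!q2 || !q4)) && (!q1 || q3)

q1: False, q2: True, q3: False, q4: True

  !((!q2 || !q4)) = True
    !q2 || !q4 = False
      !q2 = False
      !q4 = False
  !q1 || q3 = True
    !q1 = True
Both conjuncts True, so the formula holds.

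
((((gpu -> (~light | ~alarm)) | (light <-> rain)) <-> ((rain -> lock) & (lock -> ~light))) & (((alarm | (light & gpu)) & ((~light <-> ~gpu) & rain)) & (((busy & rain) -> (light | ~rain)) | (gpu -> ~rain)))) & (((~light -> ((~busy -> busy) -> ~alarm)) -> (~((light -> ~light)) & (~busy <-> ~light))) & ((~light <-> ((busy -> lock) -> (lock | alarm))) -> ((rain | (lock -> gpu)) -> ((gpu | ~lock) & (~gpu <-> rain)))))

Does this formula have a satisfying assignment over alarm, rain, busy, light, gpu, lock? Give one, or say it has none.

Case rain = True: the formula simplifies to ((((gpu -> (~light | ~alarm)) | light) <-> (lock & (lock -> ~light))) & (((alarm | (light & gpu)) & (~light <-> ~gpu)) & ((busy -> light) | ~gpu))) & (((~light -> ((~busy -> busy) -> ~alarm)) -> (~((light -> ~light)) & (~busy <-> ~light))) & ((~light <-> ((busy -> lock) -> (lock | alarm))) -> ((gpu | ~lock) & ~gpu))).
  light = True: simplifies to ((lock & ~lock) & ((alarm | gpu) & gpu)) & (busy & (~(((busy -> lock) -> (lock | alarm))) -> ((gpu | ~lock) & ~gpu))).
    lock = True: the conjunct ~lock is False.
    lock = False: the conjunct lock is False.
  light = False: simplifies to (lock & ((alarm & ~gpu) & (~busy | ~gpu))) & (~(((~busy -> busy) -> ~alarm)) & (((busy -> lock) -> (lock | alarm)) -> ((gpu | ~lock) & ~gpu))).
    gpu = True: the conjunct ~gpu is False.
    gpu = False: simplifies to (lock & alarm) & (~(((~busy -> busy) -> ~alarm)) & (((busy -> lock) -> (lock | alarm)) -> ~lock)).
      lock = True: the conjunct ((busy -> lock) -> (lock | alarm)) -> ~lock becomes (True -> True) -> ~True = False.
      lock = False: the conjunct lock is False.
Case rain = False: the conjunct rain is False.
Both cases fail — unsatisfiable.

The formula is unsatisfiable.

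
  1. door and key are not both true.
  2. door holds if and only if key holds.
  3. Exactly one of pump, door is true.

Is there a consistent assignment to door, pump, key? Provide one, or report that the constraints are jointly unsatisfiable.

door = False, pump = True, key = False

  (1) door=F, key=F — not both ✓
  (2) door=F, key=F — same ✓
  (3) {pump, door}: 1 true — exactly one ✓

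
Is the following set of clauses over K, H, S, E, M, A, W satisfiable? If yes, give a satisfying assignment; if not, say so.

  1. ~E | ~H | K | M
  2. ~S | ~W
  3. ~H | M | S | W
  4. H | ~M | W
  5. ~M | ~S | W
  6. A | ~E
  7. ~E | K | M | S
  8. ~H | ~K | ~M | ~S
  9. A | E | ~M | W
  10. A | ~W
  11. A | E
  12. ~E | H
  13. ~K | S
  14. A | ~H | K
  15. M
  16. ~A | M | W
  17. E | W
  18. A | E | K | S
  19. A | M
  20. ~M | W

K = False, H = True, S = False, E = True, M = True, A = True, W = True

Unit clause (M) forces M = True.
In (~M | W) only W is left, so W = True.
In (~S | ~W) only ~S is left, so S = False.
In (A | ~W) only A is left, so A = True.
In (~K | S) only ~K is left, so K = False.
Set H = True.
Set E = True.
All clauses satisfied.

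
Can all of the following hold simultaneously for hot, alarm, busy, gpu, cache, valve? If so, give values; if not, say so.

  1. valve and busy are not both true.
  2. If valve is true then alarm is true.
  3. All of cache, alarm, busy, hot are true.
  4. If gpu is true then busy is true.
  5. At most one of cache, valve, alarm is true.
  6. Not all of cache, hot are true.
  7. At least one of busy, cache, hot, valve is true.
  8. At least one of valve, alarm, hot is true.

The formula is unsatisfiable.

Case hot = True:
  (3) forces cache = True.
  Constraint (6) is violated (cache=T, hot=T) — contradiction.
Case hot = False:
  Constraint (3) is violated (hot=F) — contradiction.
Both cases fail — unsatisfiable.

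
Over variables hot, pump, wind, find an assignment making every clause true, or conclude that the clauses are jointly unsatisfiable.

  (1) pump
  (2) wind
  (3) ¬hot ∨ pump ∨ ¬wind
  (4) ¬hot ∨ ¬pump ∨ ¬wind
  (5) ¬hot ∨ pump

hot: False; pump: True; wind: True

Unit clause (pump) forces pump = True.
Unit clause (wind) forces wind = True.
In (¬hot ∨ ¬pump ∨ ¬wind) only ¬hot is left, so hot = False.
All clauses satisfied.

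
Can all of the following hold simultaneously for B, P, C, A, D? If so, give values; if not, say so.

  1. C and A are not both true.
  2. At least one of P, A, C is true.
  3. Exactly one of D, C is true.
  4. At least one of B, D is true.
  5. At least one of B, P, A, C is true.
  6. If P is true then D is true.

B = True, P = False, C = False, A = True, D = True

  (1) C=F, A=T — not both ✓
  (2) {P, A, C}: 1 true — at least one ✓
  (3) {D, C}: 1 true — exactly one ✓
  (4) {B, D}: 2 true — at least one ✓
  (5) {B, P, A, C}: 2 true — at least one ✓
  (6) P=F ⇒ D: vacuous ✓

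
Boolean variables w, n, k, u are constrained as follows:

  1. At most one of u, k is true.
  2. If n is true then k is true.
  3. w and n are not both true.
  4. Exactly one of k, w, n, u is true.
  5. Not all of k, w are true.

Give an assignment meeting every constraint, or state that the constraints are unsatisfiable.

w=F, n=F, k=T, u=F

  (1) {u, k}: 1 true — at most one ✓
  (2) n=F ⇒ k: vacuous ✓
  (3) w=F, n=F — not both ✓
  (4) {k, w, n, u}: 1 true — exactly one ✓
  (5) {k, w}: 1/2 true — not all ✓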